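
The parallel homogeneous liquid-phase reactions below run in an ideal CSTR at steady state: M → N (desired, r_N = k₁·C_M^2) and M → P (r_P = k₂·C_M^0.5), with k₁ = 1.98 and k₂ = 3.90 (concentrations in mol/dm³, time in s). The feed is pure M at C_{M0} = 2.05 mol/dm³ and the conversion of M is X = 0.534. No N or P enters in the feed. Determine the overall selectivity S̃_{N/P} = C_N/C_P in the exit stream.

Exit C_M = C_{M0}(1−X) = 2.05×0.466 = 0.9553 mol/dm³.
Rates in a CSTR are evaluated at the outlet concentration: r_N = 1.98×0.9553^2 = 1.807, r_P = 3.90×0.9553^0.5 = 3.812.
Overall selectivity = C_N/C_P = r_Nτ/(r_Pτ) = r_N/r_P = 0.474.

0.474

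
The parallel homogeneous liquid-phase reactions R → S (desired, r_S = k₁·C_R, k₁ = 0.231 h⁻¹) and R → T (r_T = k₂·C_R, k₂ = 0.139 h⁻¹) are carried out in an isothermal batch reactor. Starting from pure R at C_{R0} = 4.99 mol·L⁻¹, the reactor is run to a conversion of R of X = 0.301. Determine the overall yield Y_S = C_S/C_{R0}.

C_R = C_{R0}(1−X) = 3.488 mol·L⁻¹.
Both paths are first order in R, so the instantaneous fraction to S is constant: dC_S/d(−C_R) = k₁/(k₁+k₂) = 0.6243.
C_S = 0.6243·(C_{R0}−C_R) = 0.6243×1.502 = 0.938 mol·L⁻¹.
Y_S = C_S/C_{R0} = 0.9377/4.99 = 0.188.

0.188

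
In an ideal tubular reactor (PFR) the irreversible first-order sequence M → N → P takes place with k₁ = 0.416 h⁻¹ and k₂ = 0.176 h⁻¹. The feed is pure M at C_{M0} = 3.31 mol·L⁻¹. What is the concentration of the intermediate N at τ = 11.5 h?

0.710 mol·L⁻¹

For first-order series with pure M initially, C_N(τ) = k₁C_{M0}/(k₂−k₁)·(e^(−k₁τ) − e^(−k₂τ)).
e^(−k₁τ) = e^(−0.416×11.5) = e^(−4.784) = 0.008362; e^(−k₂τ) = e^(−2.024) = 0.1321.
C_N = 0.416×3.31/(0.176−0.416) × (0.008362−0.1321) = (-5.737)×(-0.1238) = 0.7101 mol·L⁻¹.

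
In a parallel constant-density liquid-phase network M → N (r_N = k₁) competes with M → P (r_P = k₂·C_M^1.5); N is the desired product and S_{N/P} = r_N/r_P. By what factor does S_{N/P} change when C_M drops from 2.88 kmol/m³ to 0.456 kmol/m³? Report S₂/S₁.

15.9

S_{N/P} = (k₁/k₂)·C_M^-1.5, so S₂/S₁ = (C_{M,2}/C_{M,1})^-1.5.
= (0.456/2.88)^(-1.5) = (0.1583)^(-1.5) = 15.9.
Selectivity toward N rises as C_M falls — low-concentration operation is favoured.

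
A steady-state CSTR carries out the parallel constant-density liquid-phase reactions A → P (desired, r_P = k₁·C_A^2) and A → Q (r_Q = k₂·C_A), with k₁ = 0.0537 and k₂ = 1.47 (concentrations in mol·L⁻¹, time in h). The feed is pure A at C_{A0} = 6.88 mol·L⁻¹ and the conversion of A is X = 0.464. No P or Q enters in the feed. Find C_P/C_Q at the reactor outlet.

0.135

Exit C_A = C_{A0}(1−X) = 6.88×0.536 = 3.688 mol·L⁻¹.
Rates in a CSTR are evaluated at the outlet concentration: r_P = 0.0537×3.688^2 = 0.7303, r_Q = 1.47×3.688 = 5.421.
Overall selectivity = C_P/C_Q = r_Pτ/(r_Qτ) = r_P/r_Q = 0.135.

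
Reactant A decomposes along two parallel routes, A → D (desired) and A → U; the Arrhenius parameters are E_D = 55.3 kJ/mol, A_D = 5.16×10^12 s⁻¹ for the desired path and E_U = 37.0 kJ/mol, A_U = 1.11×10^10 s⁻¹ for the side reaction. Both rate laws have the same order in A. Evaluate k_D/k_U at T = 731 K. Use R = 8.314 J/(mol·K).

22.9

k_D/k_U = (A_D/A_U)·exp[−(E_D−E_U)/(RT)] = (A_D/A_U)·exp[(E_U−E_D)/(RT)].
(E_U−E_D)/(RT) = (37.0−55.3)×10³/(8.314×731) = -18300/6078 = -3.011.
k_D/k_U = (5.16×10^12/1.11×10^10)·exp(-3.011) = 464.9 × 0.04924 = 22.9.
Since E_D > E_U, raising the temperature improves selectivity toward D.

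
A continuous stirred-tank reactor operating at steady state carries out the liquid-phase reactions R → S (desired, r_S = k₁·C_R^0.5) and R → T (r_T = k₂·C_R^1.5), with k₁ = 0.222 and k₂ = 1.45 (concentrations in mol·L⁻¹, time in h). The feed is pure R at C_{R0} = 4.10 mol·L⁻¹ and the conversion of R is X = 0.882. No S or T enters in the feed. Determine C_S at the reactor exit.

0.869 mol·L⁻¹

Exit C_R = C_{R0}(1−X) = 4.10×0.118 = 0.4838 mol·L⁻¹.
Rates in a CSTR are evaluated at the outlet concentration: r_S = 0.222×0.4838^0.5 = 0.1544, r_T = 1.45×0.4838^1.5 = 0.4879.
Fraction of consumed R going to S: r_S/(r_S+r_T) = 0.2404.
C_S = 0.2404·C_{R0}·X = 0.2404×4.10×0.882 = 0.869 mol·L⁻¹.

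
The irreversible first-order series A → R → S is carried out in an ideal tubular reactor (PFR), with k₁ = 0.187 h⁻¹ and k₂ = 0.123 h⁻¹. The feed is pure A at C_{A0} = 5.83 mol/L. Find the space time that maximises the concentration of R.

For first-order series the maximum of C_R occurs at τ_opt = ln(k₂/k₁)/(k₂−k₁).
= ln(0.123/0.187)/(0.123−0.187) = ln(0.6578)/-0.06400 = -0.4189/-0.06400 = 6.55 h.

6.55 h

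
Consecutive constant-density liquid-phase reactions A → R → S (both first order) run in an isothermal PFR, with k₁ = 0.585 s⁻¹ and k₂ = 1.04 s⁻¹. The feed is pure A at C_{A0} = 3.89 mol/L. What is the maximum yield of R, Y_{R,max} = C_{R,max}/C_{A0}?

For a first-order series the maximum intermediate yield is C_{R,max}/C_{A0} = (k₁/k₂)^[k₂/(k₂−k₁)].
= (0.585/1.04)^(1.04/(1.04−0.585)) = (0.5625)^(2.286) = 0.2684.

0.268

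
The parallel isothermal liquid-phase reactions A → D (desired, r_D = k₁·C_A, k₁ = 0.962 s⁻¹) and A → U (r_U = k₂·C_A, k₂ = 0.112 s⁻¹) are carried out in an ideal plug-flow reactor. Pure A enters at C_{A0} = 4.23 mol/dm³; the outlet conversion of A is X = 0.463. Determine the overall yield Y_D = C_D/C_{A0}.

C_A = C_{A0}(1−X) = 2.272 mol/dm³.
Both paths are first order in A, so the instantaneous fraction to D is constant: dC_D/d(−C_A) = k₁/(k₁+k₂) = 0.8957.
C_D = 0.8957·(C_{A0}−C_A) = 0.8957×1.958 = 1.75 mol/dm³.
Y_D = C_D/C_{A0} = 1.754/4.23 = 0.415.

0.415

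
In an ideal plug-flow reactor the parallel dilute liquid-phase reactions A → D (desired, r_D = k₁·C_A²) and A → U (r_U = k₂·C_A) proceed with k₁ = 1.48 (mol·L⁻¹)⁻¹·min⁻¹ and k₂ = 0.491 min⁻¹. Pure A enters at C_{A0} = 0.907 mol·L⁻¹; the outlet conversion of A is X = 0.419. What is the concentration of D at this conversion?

C_A = C_{A0}(1−X) = 0.5270 mol·L⁻¹.
Along a PFR/batch, dC_U/dC_A = −r_U/(r_D+r_U) = −k₂/(k₂+k₁·C_A).
Integrating from C_{A0} to C_A: C_U = (0.491/1.48)·ln[(0.491+1.48·0.907)/(0.491+1.48·0.527)] = 0.3318·ln(1.833/1.271) = 0.1216 mol·L⁻¹.
Then C_D = (C_{A0}−C_A) − C_U = 0.3800 − 0.1216 = 0.2585 mol·L⁻¹.

0.258 mol·L⁻¹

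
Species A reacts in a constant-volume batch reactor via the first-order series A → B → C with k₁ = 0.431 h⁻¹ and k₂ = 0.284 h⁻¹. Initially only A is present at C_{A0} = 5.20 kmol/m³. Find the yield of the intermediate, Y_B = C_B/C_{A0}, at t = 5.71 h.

0.329

For first-order series with pure A initially, C_B(t) = k₁C_{A0}/(k₂−k₁)·(e^(−k₁t) − e^(−k₂t)).
e^(−k₁t) = e^(−0.431×5.71) = e^(−2.461) = 0.08535; e^(−k₂t) = e^(−1.622) = 0.1976.
C_B = 0.431×5.20/(0.284−0.431) × (0.08535−0.1976) = (-15.25)×(-0.1122) = 1.711 kmol/m³.
Y_B = C_B/C_{A0} = 1.711/5.20 = 0.329.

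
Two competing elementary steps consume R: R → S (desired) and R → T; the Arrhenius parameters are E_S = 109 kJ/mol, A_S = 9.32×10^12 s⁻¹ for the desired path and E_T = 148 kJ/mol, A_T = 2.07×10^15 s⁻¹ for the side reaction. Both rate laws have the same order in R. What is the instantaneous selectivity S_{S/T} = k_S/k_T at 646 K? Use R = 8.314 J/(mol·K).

6.41

With equal orders, S_{S/T} = k_S/k_T = (A_S/A_T)·exp[(E_T−E_S)/(RT)].
(E_T−E_S)/(RT) = (148−109)×10³/(8.314×646) = 39000/5371 = 7.261.
k_S/k_T = (9.32×10^12/2.07×10^15)·exp(7.261) = 0.004502 × 1424 = 6.41.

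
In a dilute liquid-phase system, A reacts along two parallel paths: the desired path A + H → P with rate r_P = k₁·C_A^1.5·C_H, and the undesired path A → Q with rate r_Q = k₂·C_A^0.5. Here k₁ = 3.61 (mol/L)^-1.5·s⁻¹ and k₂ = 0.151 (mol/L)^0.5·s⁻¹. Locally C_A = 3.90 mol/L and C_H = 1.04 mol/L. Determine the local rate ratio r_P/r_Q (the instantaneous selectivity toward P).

97.0

S_{P/Q} = r_P/r_Q = (k₁·C_A^1.5·C_H)/(k₂·C_A^0.5) = (k₁/k₂)·C_A·C_H.
= (3.61×3.900^1.5×1.040) / (0.151×3.900^0.5) = 28.92/0.2982 = 97.0.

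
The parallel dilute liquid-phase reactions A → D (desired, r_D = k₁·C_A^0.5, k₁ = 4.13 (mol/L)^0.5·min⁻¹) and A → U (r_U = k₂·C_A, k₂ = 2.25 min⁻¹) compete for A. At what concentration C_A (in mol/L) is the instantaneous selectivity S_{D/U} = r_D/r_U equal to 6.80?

0.0729 mol/L

S_{D/U} = (k₁/k₂)·C_A^-0.5 ⇒ C_A = (S·k₂/k₁)^(-2).
= (6.80×2.25/4.13)^(-2) = (3.705)^(-2) = 0.0729 mol/L.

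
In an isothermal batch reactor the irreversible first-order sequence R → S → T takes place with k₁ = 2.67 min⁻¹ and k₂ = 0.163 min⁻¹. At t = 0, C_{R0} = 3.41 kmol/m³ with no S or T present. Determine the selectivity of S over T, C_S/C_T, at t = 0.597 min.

16.0

The intermediate concentration in a first-order A→B→C sequence is C_S = k₁C_{R0}(e^(−k₁t) − e^(−k₂t))/(k₂−k₁).
e^(−k₁t) = e^(−2.67×0.597) = e^(−1.594) = 0.2031; e^(−k₂t) = e^(−0.09731) = 0.9073.
C_S = 2.67×3.41/(0.163−2.67) × (0.2031−0.9073) = (-3.632)×(-0.7042) = 2.557 kmol/m³.
C_R = C_{R0}e^(−k₁t) = 0.6926 kmol/m³, so C_T = C_{R0}−C_R−C_S = 0.1601 kmol/m³; C_S/C_T = 16.0.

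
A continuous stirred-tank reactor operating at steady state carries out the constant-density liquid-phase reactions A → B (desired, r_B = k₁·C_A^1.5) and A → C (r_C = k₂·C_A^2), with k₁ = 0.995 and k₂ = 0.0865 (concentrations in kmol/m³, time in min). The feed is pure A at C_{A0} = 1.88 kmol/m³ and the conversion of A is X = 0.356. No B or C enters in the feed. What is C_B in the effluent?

0.611 kmol/m³

Exit C_A = C_{A0}(1−X) = 1.88×0.644 = 1.211 kmol/m³.
A CSTR operates uniformly at the exit composition, giving r_B = 1.326 and r_C = 0.1268 (each k·C_A^n at C_A = 1.211).
Fraction of consumed A going to B: r_B/(r_B+r_C) = 0.9127.
C_B = 0.9127·C_{A0}·X = 0.9127×1.88×0.356 = 0.611 kmol/m³.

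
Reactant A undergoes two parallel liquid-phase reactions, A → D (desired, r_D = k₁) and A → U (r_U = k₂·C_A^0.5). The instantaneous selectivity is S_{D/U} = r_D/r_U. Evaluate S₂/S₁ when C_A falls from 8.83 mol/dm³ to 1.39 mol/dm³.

2.52

S_{D/U} = (k₁/k₂)·C_A^-0.5, so S₂/S₁ = (C_{A,2}/C_{A,1})^-0.5.
= (1.39/8.83)^(-0.5) = (0.1574)^(-0.5) = 2.52.
Selectivity toward D rises as C_A falls — low-concentration operation is favoured.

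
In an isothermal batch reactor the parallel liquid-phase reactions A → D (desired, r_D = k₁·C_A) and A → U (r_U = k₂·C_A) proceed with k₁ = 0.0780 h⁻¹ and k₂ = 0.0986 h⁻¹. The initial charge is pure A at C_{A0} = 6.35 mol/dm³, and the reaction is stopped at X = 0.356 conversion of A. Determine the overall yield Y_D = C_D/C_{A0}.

0.157

C_A = C_{A0}(1−X) = 4.089 mol/dm³.
Both paths are first order in A, so the instantaneous fraction to D is constant: dC_D/d(−C_A) = k₁/(k₁+k₂) = 0.4417.
C_D = 0.4417·(C_{A0}−C_A) = 0.4417×2.261 = 0.998 mol/dm³.
Y_D = C_D/C_{A0} = 0.9985/6.35 = 0.157.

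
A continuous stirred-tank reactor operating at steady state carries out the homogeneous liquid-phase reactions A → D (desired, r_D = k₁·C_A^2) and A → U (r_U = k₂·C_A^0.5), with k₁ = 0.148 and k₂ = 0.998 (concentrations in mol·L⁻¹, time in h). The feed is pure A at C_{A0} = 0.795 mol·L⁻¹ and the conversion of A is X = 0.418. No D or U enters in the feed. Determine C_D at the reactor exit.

0.0148 mol·L⁻¹

Exit C_A = C_{A0}(1−X) = 0.795×0.582 = 0.4627 mol·L⁻¹.
In a CSTR the entire volume is at exit conditions, so r_D = 0.148×0.4627^2 = 0.03168 and r_U = 0.998×0.4627^0.5 = 0.6789.
Fraction of consumed A going to D: r_D/(r_D+r_U) = 0.04459.
C_D = 0.04459·C_{A0}·X = 0.04459×0.795×0.418 = 0.0148 mol·L⁻¹.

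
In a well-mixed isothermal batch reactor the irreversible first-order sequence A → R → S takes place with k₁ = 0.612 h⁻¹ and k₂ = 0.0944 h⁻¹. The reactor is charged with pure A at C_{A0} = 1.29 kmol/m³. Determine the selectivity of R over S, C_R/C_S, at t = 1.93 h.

For first-order series with pure A initially, C_R(t) = k₁C_{A0}/(k₂−k₁)·(e^(−k₁t) − e^(−k₂t)).
e^(−k₁t) = e^(−0.612×1.93) = e^(−1.181) = 0.3069; e^(−k₂t) = e^(−0.1822) = 0.8334.
C_R = 0.612×1.29/(0.0944−0.612) × (0.3069−0.8334) = (-1.525)×(-0.5265) = 0.8031 kmol/m³.
C_A = C_{A0}e^(−k₁t) = 0.3959 kmol/m³, so C_S = C_{A0}−C_A−C_R = 0.09099 kmol/m³; C_R/C_S = 8.83.

8.83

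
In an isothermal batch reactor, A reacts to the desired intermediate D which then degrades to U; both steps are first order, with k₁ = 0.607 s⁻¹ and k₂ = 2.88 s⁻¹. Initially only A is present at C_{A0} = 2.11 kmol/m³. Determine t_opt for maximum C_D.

Setting dC_D/dt = 0 gives t_opt = ln(k₂/k₁)/(k₂−k₁).
= ln(2.88/0.607)/(2.88−0.607) = ln(4.745)/2.273 = 1.557/2.273 = 0.685 s.

0.685 s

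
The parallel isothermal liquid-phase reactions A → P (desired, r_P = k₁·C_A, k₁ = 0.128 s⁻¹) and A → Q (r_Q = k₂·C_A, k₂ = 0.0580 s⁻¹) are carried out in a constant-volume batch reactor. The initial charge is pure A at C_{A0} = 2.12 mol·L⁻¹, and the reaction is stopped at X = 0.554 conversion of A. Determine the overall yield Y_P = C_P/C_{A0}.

0.381

C_A = C_{A0}(1−X) = 0.9455 mol·L⁻¹.
Both paths are first order in A, so the instantaneous fraction to P is constant: dC_P/d(−C_A) = k₁/(k₁+k₂) = 0.6882.
C_P = 0.6882·(C_{A0}−C_A) = 0.6882×1.174 = 0.808 mol·L⁻¹.
Y_P = C_P/C_{A0} = 0.8082/2.12 = 0.381.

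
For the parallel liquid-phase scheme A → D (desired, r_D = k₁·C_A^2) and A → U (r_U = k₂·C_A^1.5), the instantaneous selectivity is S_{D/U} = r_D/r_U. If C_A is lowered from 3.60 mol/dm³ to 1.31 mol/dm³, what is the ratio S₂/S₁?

0.603

S_{D/U} = (k₁/k₂)·C_A^0.5, so S₂/S₁ = (C_{A,2}/C_{A,1})^0.5.
= (1.31/3.60)^0.5 = (0.3639)^0.5 = 0.603.
Selectivity toward D falls as C_A falls — high-concentration operation is favoured.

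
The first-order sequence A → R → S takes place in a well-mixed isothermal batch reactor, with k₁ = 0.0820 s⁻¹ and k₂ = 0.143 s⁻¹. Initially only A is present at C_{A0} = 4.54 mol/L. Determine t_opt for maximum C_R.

9.12 s

For first-order series the maximum of C_R occurs at t_opt = ln(k₂/k₁)/(k₂−k₁).
= ln(0.143/0.0820)/(0.143−0.0820) = ln(1.744)/0.06100 = 0.5561/0.06100 = 9.12 s.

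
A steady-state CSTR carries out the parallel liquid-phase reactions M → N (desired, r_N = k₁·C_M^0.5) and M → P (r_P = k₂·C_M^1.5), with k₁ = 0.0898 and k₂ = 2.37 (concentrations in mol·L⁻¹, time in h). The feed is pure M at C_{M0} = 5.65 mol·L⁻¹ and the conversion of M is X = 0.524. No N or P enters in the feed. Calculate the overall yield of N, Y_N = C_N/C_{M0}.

0.00728

Exit C_M = C_{M0}(1−X) = 5.65×0.476 = 2.689 mol·L⁻¹.
In a CSTR the entire volume is at exit conditions, so r_N = 0.0898×2.689^0.5 = 0.1473 and r_P = 2.37×2.689^1.5 = 10.45.
Fraction of consumed M going to N: r_N/(r_N+r_P) = 0.01389.
C_N = 0.01389·C_{M0}·X = 0.01389×5.65×0.524 = 0.0411 mol·L⁻¹; Y_N = C_N/C_{M0} = 0.00728.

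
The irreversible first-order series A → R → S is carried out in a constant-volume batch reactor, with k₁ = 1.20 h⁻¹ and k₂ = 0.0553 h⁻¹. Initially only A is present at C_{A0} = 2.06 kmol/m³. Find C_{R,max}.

1.78 kmol/m³

At the optimum, C_{R,max}/C_{A0} = (k₁/k₂)^[k₂/(k₂−k₁)].
= (1.20/0.0553)^(0.0553/(0.0553−1.20)) = (21.70)^(-0.04831) = 0.8619.
C_{R,max} = 0.8619×2.06 = 1.78 kmol/m³.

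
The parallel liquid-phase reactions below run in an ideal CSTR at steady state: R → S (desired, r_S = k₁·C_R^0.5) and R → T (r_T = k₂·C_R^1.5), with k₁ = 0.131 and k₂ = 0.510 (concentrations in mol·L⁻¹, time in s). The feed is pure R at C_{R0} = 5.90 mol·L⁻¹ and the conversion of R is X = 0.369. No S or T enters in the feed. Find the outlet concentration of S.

0.141 mol·L⁻¹

Exit C_R = C_{R0}(1−X) = 5.90×0.631 = 3.723 mol·L⁻¹.
Rates in a CSTR are evaluated at the outlet concentration: r_S = 0.131×3.723^0.5 = 0.2528, r_T = 0.510×3.723^1.5 = 3.663.
Fraction of consumed R going to S: r_S/(r_S+r_T) = 0.06454.
C_S = 0.06454·C_{R0}·X = 0.06454×5.90×0.369 = 0.141 mol·L⁻¹.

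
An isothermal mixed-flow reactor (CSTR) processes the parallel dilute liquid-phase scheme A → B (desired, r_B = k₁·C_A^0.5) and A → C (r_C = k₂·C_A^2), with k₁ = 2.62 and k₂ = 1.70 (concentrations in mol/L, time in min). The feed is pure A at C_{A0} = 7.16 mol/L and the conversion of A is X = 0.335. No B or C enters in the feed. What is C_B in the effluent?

Exit C_A = C_{A0}(1−X) = 7.16×0.665 = 4.761 mol/L.
Rates in a CSTR are evaluated at the outlet concentration: r_B = 2.62×4.761^0.5 = 5.717, r_C = 1.70×4.761^2 = 38.54.
Fraction of consumed A going to B: r_B/(r_B+r_C) = 0.1292.
C_B = 0.1292·C_{A0}·X = 0.1292×7.16×0.335 = 0.310 mol/L.

0.310 mol/L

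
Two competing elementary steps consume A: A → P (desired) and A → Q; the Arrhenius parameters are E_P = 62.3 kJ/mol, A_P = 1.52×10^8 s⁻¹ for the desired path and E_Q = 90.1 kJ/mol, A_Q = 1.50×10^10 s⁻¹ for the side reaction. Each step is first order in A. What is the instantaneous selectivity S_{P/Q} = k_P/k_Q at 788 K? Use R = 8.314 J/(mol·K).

0.706

Since both paths have the same order in A, the concentration cancels and S_{P/Q} = k_P/k_Q = (A_P/A_Q)·exp[(E_Q−E_P)/(RT)].
(E_Q−E_P)/(RT) = (90.1−62.3)×10³/(8.314×788) = 27800/6551 = 4.243.
k_P/k_Q = (1.52×10^8/1.50×10^10)·exp(4.243) = 0.01013 × 69.64 = 0.706.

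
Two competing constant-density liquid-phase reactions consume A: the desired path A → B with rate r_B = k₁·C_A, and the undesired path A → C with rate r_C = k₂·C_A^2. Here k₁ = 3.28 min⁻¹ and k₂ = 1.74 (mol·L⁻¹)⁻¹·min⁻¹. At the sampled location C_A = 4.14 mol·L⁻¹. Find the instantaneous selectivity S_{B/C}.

S_{B/C} = r_B/r_C = (k₁·C_A)/(k₂·C_A^2) = (k₁/k₂)·C_A⁻¹.
= (3.28×4.140) / (1.74×4.140^2) = 13.58/29.82 = 0.455.
The undesired path is higher order in A, so low C_A (CSTR or dilute feed) favours B.

0.455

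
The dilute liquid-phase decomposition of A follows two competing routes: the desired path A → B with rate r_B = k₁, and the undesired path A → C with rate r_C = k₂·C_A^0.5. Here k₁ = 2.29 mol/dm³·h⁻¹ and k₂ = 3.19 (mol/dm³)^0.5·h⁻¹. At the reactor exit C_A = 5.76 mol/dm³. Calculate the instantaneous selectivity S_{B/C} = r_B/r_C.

0.299

S_{B/C} = r_B/r_C = (k₁)/(k₂·C_A^0.5) = (k₁/k₂)·C_A^-0.5.
= (2.29) / (3.19×5.760^0.5) = 2.290/7.656 = 0.299.
The undesired path is higher order in A, so low C_A (CSTR or dilute feed) favours B.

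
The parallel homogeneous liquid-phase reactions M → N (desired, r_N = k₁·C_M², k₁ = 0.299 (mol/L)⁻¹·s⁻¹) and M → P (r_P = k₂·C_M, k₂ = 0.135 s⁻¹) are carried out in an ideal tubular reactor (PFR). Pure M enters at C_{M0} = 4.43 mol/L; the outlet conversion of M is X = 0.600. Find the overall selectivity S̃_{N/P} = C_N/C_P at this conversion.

6.49

C_M = C_{M0}(1−X) = 1.772 mol/L.
Along a PFR/batch, dC_P/dC_M = −r_P/(r_N+r_P) = −k₂/(k₂+k₁·C_M).
Integrating from C_{M0} to C_M: C_P = (0.135/0.299)·ln[(0.135+0.299·4.43)/(0.135+0.299·1.77)] = 0.4515·ln(1.460/0.6648) = 0.3550 mol/L.
Then C_N = (C_{M0}−C_M) − C_P = 2.658 − 0.3550 = 2.303 mol/L.
S̃_{N/P} = C_N/C_P = 2.303/0.3550 = 6.49.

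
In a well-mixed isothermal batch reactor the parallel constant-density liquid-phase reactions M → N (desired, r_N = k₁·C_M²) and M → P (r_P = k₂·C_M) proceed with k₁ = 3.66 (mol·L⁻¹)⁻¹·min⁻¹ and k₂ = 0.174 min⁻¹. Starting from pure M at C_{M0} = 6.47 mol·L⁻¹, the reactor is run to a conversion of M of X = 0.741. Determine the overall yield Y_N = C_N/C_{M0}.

0.731

C_M = C_{M0}(1−X) = 1.676 mol·L⁻¹.
Along a PFR/batch, dC_P/dC_M = −r_P/(r_N+r_P) = −k₂/(k₂+k₁·C_M).
Integrating from C_{M0} to C_M: C_P = (0.174/3.66)·ln[(0.174+3.66·6.47)/(0.174+3.66·1.68)] = 0.04754·ln(23.85/6.307) = 0.06324 mol·L⁻¹.
Then C_N = (C_{M0}−C_M) − C_P = 4.794 − 0.06324 = 4.731 mol·L⁻¹.
Y_N = C_N/C_{M0} = 4.731/6.47 = 0.731.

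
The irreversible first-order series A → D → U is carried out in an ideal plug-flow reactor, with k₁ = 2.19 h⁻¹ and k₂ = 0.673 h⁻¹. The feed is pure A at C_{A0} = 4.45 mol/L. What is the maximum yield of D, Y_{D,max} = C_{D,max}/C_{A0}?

For a first-order series the maximum intermediate yield is C_{D,max}/C_{A0} = (k₁/k₂)^[k₂/(k₂−k₁)].
= (2.19/0.673)^(0.673/(0.673−2.19)) = (3.254)^(-0.4436) = 0.5925.

0.592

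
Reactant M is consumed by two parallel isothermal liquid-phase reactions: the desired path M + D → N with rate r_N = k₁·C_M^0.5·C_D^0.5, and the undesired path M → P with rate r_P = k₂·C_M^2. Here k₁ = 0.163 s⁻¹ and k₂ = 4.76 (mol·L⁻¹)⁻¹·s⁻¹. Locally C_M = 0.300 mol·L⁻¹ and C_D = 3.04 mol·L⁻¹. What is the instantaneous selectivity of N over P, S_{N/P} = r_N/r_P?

S_{N/P} = r_N/r_P = (k₁·C_M^0.5·C_D^0.5)/(k₂·C_M^2) = (k₁/k₂)·C_M^-1.5·C_D^0.5.
= (0.163×0.3000^0.5×3.040^0.5) / (4.76×0.3000^2) = 0.1557/0.4284 = 0.363.

0.363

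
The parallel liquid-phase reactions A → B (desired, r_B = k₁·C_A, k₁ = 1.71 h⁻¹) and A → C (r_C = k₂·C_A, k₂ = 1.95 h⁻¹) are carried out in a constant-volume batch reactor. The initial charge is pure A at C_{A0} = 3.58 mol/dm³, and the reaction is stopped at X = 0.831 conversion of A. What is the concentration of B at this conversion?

C_A = C_{A0}(1−X) = 0.6050 mol/dm³.
Both paths are first order in A, so the instantaneous fraction to B is constant: dC_B/d(−C_A) = k₁/(k₁+k₂) = 0.4672.
C_B = 0.4672·(C_{A0}−C_A) = 0.4672×2.975 = 1.39 mol/dm³.

1.39 mol/dm³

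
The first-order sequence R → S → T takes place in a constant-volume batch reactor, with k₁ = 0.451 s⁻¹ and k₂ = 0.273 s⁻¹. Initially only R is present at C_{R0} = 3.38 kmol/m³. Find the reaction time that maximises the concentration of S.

2.82 s

Setting dC_S/dt = 0 gives t_opt = ln(k₂/k₁)/(k₂−k₁).
= ln(0.273/0.451)/(0.273−0.451) = ln(0.6053)/-0.1780 = -0.5020/-0.1780 = 2.82 s.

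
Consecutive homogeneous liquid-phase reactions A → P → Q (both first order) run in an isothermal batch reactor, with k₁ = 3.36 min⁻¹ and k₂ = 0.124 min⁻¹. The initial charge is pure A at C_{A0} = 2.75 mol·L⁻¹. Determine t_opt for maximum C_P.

The intermediate peaks when r₁ = r₂, i.e. k₁e^(−k₁t) = k₂e^(−k₂t), giving t_opt = ln(k₂/k₁)/(k₂−k₁).
= ln(0.124/3.36)/(0.124−3.36) = ln(0.03690)/-3.236 = -3.299/-3.236 = 1.02 min.

1.02 min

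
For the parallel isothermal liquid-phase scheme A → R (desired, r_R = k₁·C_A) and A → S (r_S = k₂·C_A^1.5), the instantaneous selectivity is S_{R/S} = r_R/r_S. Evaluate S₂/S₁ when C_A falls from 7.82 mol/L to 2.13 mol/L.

1.92

S_{R/S} = (k₁/k₂)·C_A^-0.5, so S₂/S₁ = (C_{A,2}/C_{A,1})^-0.5.
= (2.13/7.82)^(-0.5) = (0.2724)^(-0.5) = 1.92.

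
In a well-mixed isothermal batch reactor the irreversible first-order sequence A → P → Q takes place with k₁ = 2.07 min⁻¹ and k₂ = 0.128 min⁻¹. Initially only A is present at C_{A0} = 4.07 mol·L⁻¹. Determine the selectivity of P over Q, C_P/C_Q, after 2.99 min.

2.65

Solving the coupled first-order balances gives C_P(t) = [k₁/(k₂−k₁)]·C_{A0}·(e^(−k₁t) − e^(−k₂t)).
e^(−k₁t) = e^(−2.07×2.99) = e^(−6.189) = 0.002051; e^(−k₂t) = e^(−0.3827) = 0.6820.
C_P = 2.07×4.07/(0.128−2.07) × (0.002051−0.6820) = (-4.338)×(-0.6800) = 2.950 mol·L⁻¹.
C_A = C_{A0}e^(−k₁t) = 0.008349 mol·L⁻¹, so C_Q = C_{A0}−C_A−C_P = 1.112 mol·L⁻¹; C_P/C_Q = 2.65.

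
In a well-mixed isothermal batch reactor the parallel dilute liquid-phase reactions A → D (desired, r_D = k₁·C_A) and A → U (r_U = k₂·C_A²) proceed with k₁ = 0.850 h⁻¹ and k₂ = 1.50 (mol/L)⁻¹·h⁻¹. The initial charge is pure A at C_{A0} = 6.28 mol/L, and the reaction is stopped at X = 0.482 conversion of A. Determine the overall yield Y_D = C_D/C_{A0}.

0.0527

C_A = C_{A0}(1−X) = 3.253 mol/L.
Along a PFR/batch, dC_D/dC_A = −r_D/(r_D+r_U) = −k₁/(k₁+k₂·C_A).
Integrating from C_{A0} to C_A: C_D = (0.850/1.50)·ln[(0.850+1.50·6.28)/(0.850+1.50·3.25)] = 0.5667·ln(10.27/5.730) = 0.3307 mol/L.
Y_D = C_D/C_{A0} = 0.3307/6.28 = 0.0527.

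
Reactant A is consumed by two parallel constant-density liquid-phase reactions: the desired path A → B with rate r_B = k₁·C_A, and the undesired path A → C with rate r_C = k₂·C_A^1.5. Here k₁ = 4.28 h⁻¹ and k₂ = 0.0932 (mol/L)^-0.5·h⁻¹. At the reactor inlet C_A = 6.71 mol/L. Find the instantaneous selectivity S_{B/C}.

S_{B/C} = r_B/r_C = (k₁·C_A)/(k₂·C_A^1.5) = (k₁/k₂)·C_A^-0.5.
= (4.28×6.710) / (0.0932×6.710^1.5) = 28.72/1.620 = 17.7.

17.7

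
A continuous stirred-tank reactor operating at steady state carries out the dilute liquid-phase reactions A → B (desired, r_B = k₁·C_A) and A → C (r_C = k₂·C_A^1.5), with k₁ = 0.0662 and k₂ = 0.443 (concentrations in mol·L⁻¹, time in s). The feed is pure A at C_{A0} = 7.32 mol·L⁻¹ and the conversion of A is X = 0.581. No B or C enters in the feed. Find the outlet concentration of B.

0.334 mol·L⁻¹

Exit C_A = C_{A0}(1−X) = 7.32×0.419 = 3.067 mol·L⁻¹.
Rates in a CSTR are evaluated at the outlet concentration: r_B = 0.0662×3.067 = 0.2030, r_C = 0.443×3.067^1.5 = 2.380.
Fraction of consumed A going to B: r_B/(r_B+r_C) = 0.07862.
C_B = 0.07862·C_{A0}·X = 0.07862×7.32×0.581 = 0.334 mol·L⁻¹.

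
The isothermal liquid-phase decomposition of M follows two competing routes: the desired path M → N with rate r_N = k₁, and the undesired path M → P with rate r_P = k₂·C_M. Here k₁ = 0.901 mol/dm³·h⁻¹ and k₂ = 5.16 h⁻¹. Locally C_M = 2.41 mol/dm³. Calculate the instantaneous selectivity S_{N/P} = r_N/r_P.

0.0725

S_{N/P} = r_N/r_P = (k₁)/(k₂·C_M) = (k₁/k₂)·C_M⁻¹.
= (0.901) / (5.16×2.410) = 0.9010/12.44 = 0.0725.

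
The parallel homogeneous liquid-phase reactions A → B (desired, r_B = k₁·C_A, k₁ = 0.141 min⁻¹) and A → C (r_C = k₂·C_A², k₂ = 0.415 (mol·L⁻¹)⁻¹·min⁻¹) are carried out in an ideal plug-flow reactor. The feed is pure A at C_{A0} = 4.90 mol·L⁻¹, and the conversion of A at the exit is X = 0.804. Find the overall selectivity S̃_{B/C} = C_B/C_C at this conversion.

C_A = C_{A0}(1−X) = 0.9604 mol·L⁻¹.
Along a PFR/batch, dC_B/dC_A = −r_B/(r_B+r_C) = −k₁/(k₁+k₂·C_A).
Integrating from C_{A0} to C_A: C_B = (0.141/0.415)·ln[(0.141+0.415·4.90)/(0.141+0.415·0.960)] = 0.3398·ln(2.175/0.5396) = 0.4736 mol·L⁻¹.
C_C = (C_{A0}−C_A)−C_B = 3.466 mol·L⁻¹; S̃_{B/C} = 0.4736/3.466 = 0.137.

0.137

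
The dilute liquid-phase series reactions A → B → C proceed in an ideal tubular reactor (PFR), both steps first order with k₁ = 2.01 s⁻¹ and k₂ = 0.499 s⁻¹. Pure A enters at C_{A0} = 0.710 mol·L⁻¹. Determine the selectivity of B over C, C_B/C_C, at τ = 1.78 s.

1.10

For first-order series with pure A initially, C_B(τ) = k₁C_{A0}/(k₂−k₁)·(e^(−k₁τ) − e^(−k₂τ)).
e^(−k₁τ) = e^(−2.01×1.78) = e^(−3.578) = 0.02794; e^(−k₂τ) = e^(−0.8882) = 0.4114.
C_B = 2.01×0.710/(0.499−2.01) × (0.02794−0.4114) = (-0.9445)×(-0.3835) = 0.3622 mol·L⁻¹.
C_A = C_{A0}e^(−k₁τ) = 0.01984 mol·L⁻¹, so C_C = C_{A0}−C_A−C_B = 0.3280 mol·L⁻¹; C_B/C_C = 1.10.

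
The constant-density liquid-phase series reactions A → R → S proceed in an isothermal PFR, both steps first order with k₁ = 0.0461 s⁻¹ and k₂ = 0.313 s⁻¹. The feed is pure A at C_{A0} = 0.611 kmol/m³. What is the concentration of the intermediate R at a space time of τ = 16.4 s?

The intermediate concentration in a first-order A→B→C sequence is C_R = k₁C_{A0}(e^(−k₁τ) − e^(−k₂τ))/(k₂−k₁).
e^(−k₁τ) = e^(−0.0461×16.4) = e^(−0.7560) = 0.4695; e^(−k₂τ) = e^(−5.133) = 0.005898.
C_R = 0.0461×0.611/(0.313−0.0461) × (0.4695−0.005898) = 0.1055×0.4636 = 0.04893 kmol/m³.

0.0489 kmol/m³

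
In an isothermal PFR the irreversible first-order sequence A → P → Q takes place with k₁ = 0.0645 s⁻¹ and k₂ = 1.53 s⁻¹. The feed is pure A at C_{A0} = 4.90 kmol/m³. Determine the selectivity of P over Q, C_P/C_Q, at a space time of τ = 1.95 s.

0.448

The intermediate concentration in a first-order A→B→C sequence is C_P = k₁C_{A0}(e^(−k₁τ) − e^(−k₂τ))/(k₂−k₁).
e^(−k₁τ) = e^(−0.0645×1.95) = e^(−0.1258) = 0.8818; e^(−k₂τ) = e^(−2.983) = 0.05062.
C_P = 0.0645×4.90/(1.53−0.0645) × (0.8818−0.05062) = 0.2157×0.8312 = 0.1793 kmol/m³.
C_A = C_{A0}e^(−k₁τ) = 4.321 kmol/m³, so C_Q = C_{A0}−C_A−C_P = 0.3999 kmol/m³; C_P/C_Q = 0.448.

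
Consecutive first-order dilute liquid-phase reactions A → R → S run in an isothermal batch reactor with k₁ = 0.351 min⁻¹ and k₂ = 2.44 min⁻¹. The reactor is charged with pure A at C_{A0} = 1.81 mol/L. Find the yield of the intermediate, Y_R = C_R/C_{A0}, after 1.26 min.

The intermediate concentration in a first-order A→B→C sequence is C_R = k₁C_{A0}(e^(−k₁t) − e^(−k₂t))/(k₂−k₁).
e^(−k₁t) = e^(−0.351×1.26) = e^(−0.4423) = 0.6426; e^(−k₂t) = e^(−3.074) = 0.04622.
C_R = 0.351×1.81/(2.44−0.351) × (0.6426−0.04622) = 0.3041×0.5964 = 0.1814 mol/L.
Y_R = C_R/C_{A0} = 0.1814/1.81 = 0.100.

0.100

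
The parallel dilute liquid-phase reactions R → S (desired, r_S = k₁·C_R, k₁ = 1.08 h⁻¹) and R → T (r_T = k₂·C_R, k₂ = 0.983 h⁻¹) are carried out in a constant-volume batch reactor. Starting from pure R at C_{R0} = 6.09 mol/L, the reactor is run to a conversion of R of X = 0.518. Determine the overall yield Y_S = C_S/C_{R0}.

0.271

C_R = C_{R0}(1−X) = 2.935 mol/L.
Both paths are first order in R, so the instantaneous fraction to S is constant: dC_S/d(−C_R) = k₁/(k₁+k₂) = 0.5235.
C_S = 0.5235·(C_{R0}−C_R) = 0.5235×3.155 = 1.65 mol/L.
Y_S = C_S/C_{R0} = 1.651/6.09 = 0.271.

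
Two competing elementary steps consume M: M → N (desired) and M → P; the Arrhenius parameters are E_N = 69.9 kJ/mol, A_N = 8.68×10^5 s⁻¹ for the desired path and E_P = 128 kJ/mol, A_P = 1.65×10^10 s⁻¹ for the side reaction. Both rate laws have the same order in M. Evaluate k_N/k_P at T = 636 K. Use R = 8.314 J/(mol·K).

3.11

With equal orders, S_{N/P} = k_N/k_P = (A_N/A_P)·exp[(E_P−E_N)/(RT)].
(E_P−E_N)/(RT) = (128−69.9)×10³/(8.314×636) = 58100/5288 = 10.99.
k_N/k_P = (8.68×10^5/1.65×10^10)·exp(10.99) = 5.261×10^-5 × 59145 = 3.11.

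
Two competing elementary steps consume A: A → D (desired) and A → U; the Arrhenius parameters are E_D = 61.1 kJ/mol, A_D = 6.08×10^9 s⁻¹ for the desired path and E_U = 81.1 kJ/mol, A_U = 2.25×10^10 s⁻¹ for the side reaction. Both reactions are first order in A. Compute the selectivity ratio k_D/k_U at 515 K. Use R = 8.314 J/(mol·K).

28.9

k_D/k_U = (A_D/A_U)·exp[−(E_D−E_U)/(RT)] = (A_D/A_U)·exp[(E_U−E_D)/(RT)].
(E_U−E_D)/(RT) = (81.1−61.1)×10³/(8.314×515) = 20000/4282 = 4.671.
k_D/k_U = (6.08×10^9/2.25×10^10)·exp(4.671) = 0.2702 × 106.8 = 28.9.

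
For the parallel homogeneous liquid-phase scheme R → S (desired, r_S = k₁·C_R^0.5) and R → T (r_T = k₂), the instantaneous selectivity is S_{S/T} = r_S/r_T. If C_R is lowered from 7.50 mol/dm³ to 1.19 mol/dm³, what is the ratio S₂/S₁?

S_{S/T} = (k₁/k₂)·C_R^0.5, so S₂/S₁ = (C_{R,2}/C_{R,1})^0.5.
= (1.19/7.50)^0.5 = (0.1587)^0.5 = 0.398.
Selectivity toward S falls as C_R falls — high-concentration operation is favoured.

0.398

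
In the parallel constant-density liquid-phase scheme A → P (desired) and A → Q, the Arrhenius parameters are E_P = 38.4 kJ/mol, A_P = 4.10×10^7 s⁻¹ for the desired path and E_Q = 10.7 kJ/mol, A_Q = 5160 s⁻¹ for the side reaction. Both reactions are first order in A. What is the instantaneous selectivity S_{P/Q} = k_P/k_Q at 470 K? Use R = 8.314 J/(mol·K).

With equal orders, S_{P/Q} = k_P/k_Q = (A_P/A_Q)·exp[(E_Q−E_P)/(RT)].
(E_Q−E_P)/(RT) = (10.7−38.4)×10³/(8.314×470) = -27700/3908 = -7.089.
k_P/k_Q = (4.10×10^7/5160)·exp(-7.089) = 7946 × 8.344×10^-4 = 6.63.
Since E_P > E_Q, raising the temperature improves selectivity toward P.

6.63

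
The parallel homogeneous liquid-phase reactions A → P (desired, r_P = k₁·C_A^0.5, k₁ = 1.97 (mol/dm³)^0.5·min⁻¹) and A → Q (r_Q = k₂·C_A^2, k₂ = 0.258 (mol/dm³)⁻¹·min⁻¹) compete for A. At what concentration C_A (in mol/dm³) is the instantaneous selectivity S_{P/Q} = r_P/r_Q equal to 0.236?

10.2 mol/dm³

S_{P/Q} = (k₁/k₂)·C_A^-1.5 ⇒ C_A = (S·k₂/k₁)^(1/(-1.5)).
= (0.236×0.258/1.97)^(-0.6667) = (0.03091)^(-0.6667) = 10.2 mol/dm³.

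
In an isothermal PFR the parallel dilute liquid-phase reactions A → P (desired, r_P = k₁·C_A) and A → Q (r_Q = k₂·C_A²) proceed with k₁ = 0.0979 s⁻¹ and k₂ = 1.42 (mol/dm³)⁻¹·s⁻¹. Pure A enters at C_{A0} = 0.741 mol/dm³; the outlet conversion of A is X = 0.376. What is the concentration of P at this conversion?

0.0291 mol/dm³

C_A = C_{A0}(1−X) = 0.4624 mol/dm³.
Along a PFR/batch, dC_P/dC_A = −r_P/(r_P+r_Q) = −k₁/(k₁+k₂·C_A).
Integrating from C_{A0} to C_A: C_P = (0.0979/1.42)·ln[(0.0979+1.42·0.741)/(0.0979+1.42·0.462)] = 0.06894·ln(1.150/0.7545) = 0.02907 mol/dm³.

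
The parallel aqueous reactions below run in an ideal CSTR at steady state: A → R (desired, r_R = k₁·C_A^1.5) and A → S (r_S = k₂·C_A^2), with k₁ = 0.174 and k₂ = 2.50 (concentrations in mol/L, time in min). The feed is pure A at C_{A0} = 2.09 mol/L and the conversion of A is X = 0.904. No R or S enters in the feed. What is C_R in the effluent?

0.254 mol/L

Exit C_A = C_{A0}(1−X) = 2.09×0.0960 = 0.2006 mol/L.
In a CSTR the entire volume is at exit conditions, so r_R = 0.174×0.2006^1.5 = 0.01564 and r_S = 2.50×0.2006^2 = 0.1006.
Fraction of consumed A going to R: r_R/(r_R+r_S) = 0.1345.
C_R = 0.1345·C_{A0}·X = 0.1345×2.09×0.904 = 0.254 mol/L.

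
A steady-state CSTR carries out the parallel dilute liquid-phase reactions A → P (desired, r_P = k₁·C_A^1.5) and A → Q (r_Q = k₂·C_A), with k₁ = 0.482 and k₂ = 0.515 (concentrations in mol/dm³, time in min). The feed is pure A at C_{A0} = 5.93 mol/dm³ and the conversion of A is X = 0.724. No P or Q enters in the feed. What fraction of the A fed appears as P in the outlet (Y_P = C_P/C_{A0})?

Exit C_A = C_{A0}(1−X) = 5.93×0.276 = 1.637 mol/dm³.
Rates in a CSTR are evaluated at the outlet concentration: r_P = 0.482×1.637^1.5 = 1.009, r_Q = 0.515×1.637 = 0.8429.
Fraction of consumed A going to P: r_P/(r_P+r_Q) = 0.5449.
C_P = 0.5449·C_{A0}·X = 0.5449×5.93×0.724 = 2.34 mol/dm³; Y_P = C_P/C_{A0} = 0.395.

0.395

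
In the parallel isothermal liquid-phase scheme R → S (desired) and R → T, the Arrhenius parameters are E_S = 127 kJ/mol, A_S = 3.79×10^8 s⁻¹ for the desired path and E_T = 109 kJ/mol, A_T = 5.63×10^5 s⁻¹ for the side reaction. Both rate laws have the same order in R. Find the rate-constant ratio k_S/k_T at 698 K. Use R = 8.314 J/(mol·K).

Since both paths have the same order in R, the concentration cancels and S_{S/T} = k_S/k_T = (A_S/A_T)·exp[(E_T−E_S)/(RT)].
(E_T−E_S)/(RT) = (109−127)×10³/(8.314×698) = -18000/5803 = -3.102.
k_S/k_T = (3.79×10^8/5.63×10^5)·exp(-3.102) = 673.2 × 0.04497 = 30.3.
Since E_S > E_T, raising the temperature improves selectivity toward S.

30.3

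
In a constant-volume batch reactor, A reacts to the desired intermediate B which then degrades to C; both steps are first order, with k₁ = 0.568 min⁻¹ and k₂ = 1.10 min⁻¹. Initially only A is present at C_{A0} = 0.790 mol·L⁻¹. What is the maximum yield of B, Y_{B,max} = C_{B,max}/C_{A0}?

At the optimum, C_{B,max}/C_{A0} = (k₁/k₂)^[k₂/(k₂−k₁)].
= (0.568/1.10)^(1.10/(1.10−0.568)) = (0.5164)^(2.068) = 0.2550.

0.255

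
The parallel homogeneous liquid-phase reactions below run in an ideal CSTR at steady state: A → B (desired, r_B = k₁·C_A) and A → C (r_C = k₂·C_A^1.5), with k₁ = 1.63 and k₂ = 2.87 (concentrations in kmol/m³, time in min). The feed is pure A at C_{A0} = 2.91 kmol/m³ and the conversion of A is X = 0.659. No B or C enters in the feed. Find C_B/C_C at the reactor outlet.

Exit C_A = C_{A0}(1−X) = 2.91×0.341 = 0.9923 kmol/m³.
Rates in a CSTR are evaluated at the outlet concentration: r_B = 1.63×0.9923 = 1.617, r_C = 2.87×0.9923^1.5 = 2.837.
Overall selectivity = C_B/C_C = r_Bτ/(r_Cτ) = r_B/r_C = 0.570.

0.570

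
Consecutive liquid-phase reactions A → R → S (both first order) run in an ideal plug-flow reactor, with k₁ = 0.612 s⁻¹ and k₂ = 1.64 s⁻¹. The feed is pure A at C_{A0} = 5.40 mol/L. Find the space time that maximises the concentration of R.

0.959 s

For first-order series the maximum of C_R occurs at τ_opt = ln(k₂/k₁)/(k₂−k₁).
= ln(1.64/0.612)/(1.64−0.612) = ln(2.680)/1.028 = 0.9857/1.028 = 0.959 s.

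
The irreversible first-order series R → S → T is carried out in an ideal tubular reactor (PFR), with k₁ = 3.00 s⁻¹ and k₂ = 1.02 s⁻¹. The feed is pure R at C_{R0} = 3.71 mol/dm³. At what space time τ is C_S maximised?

Setting dC_S/dτ = 0 gives τ_opt = ln(k₂/k₁)/(k₂−k₁).
= ln(1.02/3.00)/(1.02−3.00) = ln(0.3400)/-1.980 = -1.079/-1.980 = 0.545 s.

0.545 s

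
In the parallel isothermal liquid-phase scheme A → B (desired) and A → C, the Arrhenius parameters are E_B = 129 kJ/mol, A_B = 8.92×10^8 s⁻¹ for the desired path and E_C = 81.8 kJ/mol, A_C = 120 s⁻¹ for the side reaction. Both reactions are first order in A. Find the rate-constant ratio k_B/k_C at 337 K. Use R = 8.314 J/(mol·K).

0.359

Since both paths have the same order in A, the concentration cancels and S_{B/C} = k_B/k_C = (A_B/A_C)·exp[(E_C−E_B)/(RT)].
(E_C−E_B)/(RT) = (81.8−129)×10³/(8.314×337) = -47200/2802 = -16.85.
k_B/k_C = (8.92×10^8/120)·exp(-16.85) = 7.433×10^6 × 4.828×10^-8 = 0.359.
Since E_B > E_C, raising the temperature improves selectivity toward B.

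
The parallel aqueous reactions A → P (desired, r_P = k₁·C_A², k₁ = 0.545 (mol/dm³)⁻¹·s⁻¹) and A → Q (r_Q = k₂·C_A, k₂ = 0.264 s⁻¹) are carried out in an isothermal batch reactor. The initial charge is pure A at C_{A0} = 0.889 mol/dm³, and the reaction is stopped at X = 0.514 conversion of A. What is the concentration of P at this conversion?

C_A = C_{A0}(1−X) = 0.4321 mol/dm³.
Along a PFR/batch, dC_Q/dC_A = −r_Q/(r_P+r_Q) = −k₂/(k₂+k₁·C_A).
Integrating from C_{A0} to C_A: C_Q = (0.264/0.545)·ln[(0.264+0.545·0.889)/(0.264+0.545·0.432)] = 0.4844·ln(0.7485/0.4995) = 0.1960 mol/dm³.
Then C_P = (C_{A0}−C_A) − C_Q = 0.4569 − 0.1960 = 0.2610 mol/dm³.

0.261 mol/dm³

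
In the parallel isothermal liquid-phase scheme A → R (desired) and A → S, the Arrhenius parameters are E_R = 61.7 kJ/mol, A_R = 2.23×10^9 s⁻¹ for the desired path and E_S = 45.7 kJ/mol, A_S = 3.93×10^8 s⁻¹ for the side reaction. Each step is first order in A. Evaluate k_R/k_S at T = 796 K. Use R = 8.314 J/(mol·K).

k_R/k_S = (A_R/A_S)·exp[−(E_R−E_S)/(RT)] = (A_R/A_S)·exp[(E_S−E_R)/(RT)].
(E_S−E_R)/(RT) = (45.7−61.7)×10³/(8.314×796) = -16000/6618 = -2.418.
k_R/k_S = (2.23×10^9/3.93×10^8)·exp(-2.418) = 5.674 × 0.08913 = 0.506.

0.506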